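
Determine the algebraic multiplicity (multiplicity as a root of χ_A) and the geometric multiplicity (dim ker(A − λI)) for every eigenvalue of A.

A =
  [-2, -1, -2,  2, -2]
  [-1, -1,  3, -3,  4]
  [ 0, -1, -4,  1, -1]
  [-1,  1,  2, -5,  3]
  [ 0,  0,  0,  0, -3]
λ = -3: alg = 5, geom = 2

Step 1 — factor the characteristic polynomial to read off the algebraic multiplicities:
  χ_A(x) = (x + 3)^5

Step 2 — compute geometric multiplicities via the rank-nullity identity g(λ) = n − rank(A − λI):
  rank(A − (-3)·I) = 3, so dim ker(A − (-3)·I) = n − 3 = 2

Summary:
  λ = -3: algebraic multiplicity = 5, geometric multiplicity = 2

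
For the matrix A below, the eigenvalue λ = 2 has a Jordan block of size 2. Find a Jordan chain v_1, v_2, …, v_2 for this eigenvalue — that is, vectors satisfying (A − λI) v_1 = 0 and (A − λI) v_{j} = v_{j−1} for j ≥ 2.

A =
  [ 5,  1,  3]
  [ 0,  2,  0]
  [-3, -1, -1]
A Jordan chain for λ = 2 of length 2:
v_1 = (3, 0, -3)ᵀ
v_2 = (1, 0, 0)ᵀ

Let N = A − (2)·I. We want v_2 with N^2 v_2 = 0 but N^1 v_2 ≠ 0; then v_{j-1} := N · v_j for j = 2, …, 2.

Pick v_2 = (1, 0, 0)ᵀ.
Then v_1 = N · v_2 = (3, 0, -3)ᵀ.

Sanity check: (A − (2)·I) v_1 = (0, 0, 0)ᵀ = 0. ✓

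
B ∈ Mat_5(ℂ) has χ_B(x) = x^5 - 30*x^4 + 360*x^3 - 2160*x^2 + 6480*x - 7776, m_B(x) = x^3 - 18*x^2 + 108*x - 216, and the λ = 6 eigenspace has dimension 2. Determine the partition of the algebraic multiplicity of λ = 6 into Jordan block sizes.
Block sizes for λ = 6: [3, 2]

Step 1 — from the characteristic polynomial, algebraic multiplicity of λ = 6 is 5. From dim ker(B − (6)·I) = 2, there are exactly 2 Jordan blocks for λ = 6.
Step 2 — from the minimal polynomial, the factor (x − 6)^3 tells us the largest block for λ = 6 has size 3.
Step 3 — with total size 5, 2 blocks, and largest block 3, the block sizes (in nonincreasing order) are [3, 2].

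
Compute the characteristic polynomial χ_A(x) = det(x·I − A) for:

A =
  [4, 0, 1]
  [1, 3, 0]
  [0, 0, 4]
x^3 - 11*x^2 + 40*x - 48

Expanding det(x·I − A) (e.g. by cofactor expansion or by noting that A is similar to its Jordan form J, which has the same characteristic polynomial as A) gives
  χ_A(x) = x^3 - 11*x^2 + 40*x - 48
which factors as (x - 4)^2*(x - 3). The eigenvalues (with algebraic multiplicities) are λ = 3 with multiplicity 1, λ = 4 with multiplicity 2.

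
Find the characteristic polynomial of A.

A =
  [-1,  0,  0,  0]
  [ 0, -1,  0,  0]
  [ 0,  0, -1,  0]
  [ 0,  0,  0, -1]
x^4 + 4*x^3 + 6*x^2 + 4*x + 1

Expanding det(x·I − A) (e.g. by cofactor expansion or by noting that A is similar to its Jordan form J, which has the same characteristic polynomial as A) gives
  χ_A(x) = x^4 + 4*x^3 + 6*x^2 + 4*x + 1
which factors as (x + 1)^4. The eigenvalues (with algebraic multiplicities) are λ = -1 with multiplicity 4.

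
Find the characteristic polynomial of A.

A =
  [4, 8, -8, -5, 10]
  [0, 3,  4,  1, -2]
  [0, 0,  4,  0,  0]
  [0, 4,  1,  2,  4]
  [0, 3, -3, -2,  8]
x^5 - 21*x^4 + 176*x^3 - 736*x^2 + 1536*x - 1280

Expanding det(x·I − A) (e.g. by cofactor expansion or by noting that A is similar to its Jordan form J, which has the same characteristic polynomial as A) gives
  χ_A(x) = x^5 - 21*x^4 + 176*x^3 - 736*x^2 + 1536*x - 1280
which factors as (x - 5)*(x - 4)^4. The eigenvalues (with algebraic multiplicities) are λ = 4 with multiplicity 4, λ = 5 with multiplicity 1.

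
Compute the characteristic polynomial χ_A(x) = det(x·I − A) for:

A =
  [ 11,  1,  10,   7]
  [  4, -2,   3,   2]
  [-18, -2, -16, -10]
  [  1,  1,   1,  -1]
x^4 + 8*x^3 + 24*x^2 + 32*x + 16

Expanding det(x·I − A) (e.g. by cofactor expansion or by noting that A is similar to its Jordan form J, which has the same characteristic polynomial as A) gives
  χ_A(x) = x^4 + 8*x^3 + 24*x^2 + 32*x + 16
which factors as (x + 2)^4. The eigenvalues (with algebraic multiplicities) are λ = -2 with multiplicity 4.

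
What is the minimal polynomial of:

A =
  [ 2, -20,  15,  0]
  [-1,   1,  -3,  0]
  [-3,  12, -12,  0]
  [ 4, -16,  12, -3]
x^2 + 6*x + 9

The characteristic polynomial is χ_A(x) = (x + 3)^4, so the eigenvalues are known. The minimal polynomial is
  m_A(x) = Π_λ (x − λ)^{k_λ}
where k_λ is the size of the *largest* Jordan block for λ (equivalently, the smallest k with (A − λI)^k v = 0 for every generalised eigenvector v of λ).

  λ = -3: largest Jordan block has size 2, contributing (x + 3)^2

So m_A(x) = (x + 3)^2 = x^2 + 6*x + 9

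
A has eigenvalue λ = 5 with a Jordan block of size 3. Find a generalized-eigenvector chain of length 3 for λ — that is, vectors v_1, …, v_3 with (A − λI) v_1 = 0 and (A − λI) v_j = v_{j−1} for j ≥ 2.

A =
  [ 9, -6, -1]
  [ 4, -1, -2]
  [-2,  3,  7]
A Jordan chain for λ = 5 of length 3:
v_1 = (-6, -4, 0)ᵀ
v_2 = (4, 4, -2)ᵀ
v_3 = (1, 0, 0)ᵀ

Let N = A − (5)·I. We want v_3 with N^3 v_3 = 0 but N^2 v_3 ≠ 0; then v_{j-1} := N · v_j for j = 3, …, 2.

Pick v_3 = (1, 0, 0)ᵀ.
Then v_2 = N · v_3 = (4, 4, -2)ᵀ.
Then v_1 = N · v_2 = (-6, -4, 0)ᵀ.

Sanity check: (A − (5)·I) v_1 = (0, 0, 0)ᵀ = 0. ✓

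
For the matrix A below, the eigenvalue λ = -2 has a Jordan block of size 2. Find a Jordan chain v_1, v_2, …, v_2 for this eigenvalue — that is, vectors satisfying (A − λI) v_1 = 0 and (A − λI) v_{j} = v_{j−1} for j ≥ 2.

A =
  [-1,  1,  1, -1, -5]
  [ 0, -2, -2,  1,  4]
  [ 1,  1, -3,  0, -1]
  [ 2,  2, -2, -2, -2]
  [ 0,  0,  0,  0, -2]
A Jordan chain for λ = -2 of length 2:
v_1 = (1, 0, 1, 2, 0)ᵀ
v_2 = (1, 0, 0, 0, 0)ᵀ

Let N = A − (-2)·I. We want v_2 with N^2 v_2 = 0 but N^1 v_2 ≠ 0; then v_{j-1} := N · v_j for j = 2, …, 2.

Pick v_2 = (1, 0, 0, 0, 0)ᵀ.
Then v_1 = N · v_2 = (1, 0, 1, 2, 0)ᵀ.

Sanity check: (A − (-2)·I) v_1 = (0, 0, 0, 0, 0)ᵀ = 0. ✓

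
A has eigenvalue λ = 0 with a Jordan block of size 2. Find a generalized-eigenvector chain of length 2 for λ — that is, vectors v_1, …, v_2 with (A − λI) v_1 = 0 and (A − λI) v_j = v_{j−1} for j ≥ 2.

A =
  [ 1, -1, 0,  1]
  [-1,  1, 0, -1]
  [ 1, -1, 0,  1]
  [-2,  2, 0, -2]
A Jordan chain for λ = 0 of length 2:
v_1 = (1, -1, 1, -2)ᵀ
v_2 = (1, 0, 0, 0)ᵀ

Let N = A − (0)·I. We want v_2 with N^2 v_2 = 0 but N^1 v_2 ≠ 0; then v_{j-1} := N · v_j for j = 2, …, 2.

Pick v_2 = (1, 0, 0, 0)ᵀ.
Then v_1 = N · v_2 = (1, -1, 1, -2)ᵀ.

Sanity check: (A − (0)·I) v_1 = (0, 0, 0, 0)ᵀ = 0. ✓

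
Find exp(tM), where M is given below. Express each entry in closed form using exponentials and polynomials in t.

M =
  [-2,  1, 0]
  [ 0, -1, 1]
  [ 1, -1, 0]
e^{tM} =
  [t^2*exp(-t)/2 - t*exp(-t) + exp(-t), -t^2*exp(-t)/2 + t*exp(-t), t^2*exp(-t)/2]
  [t^2*exp(-t)/2, -t^2*exp(-t)/2 + exp(-t), t^2*exp(-t)/2 + t*exp(-t)]
  [t*exp(-t), -t*exp(-t), t*exp(-t) + exp(-t)]

Strategy: write M = P · J · P⁻¹ where J is a Jordan canonical form, so e^{tM} = P · e^{tJ} · P⁻¹, and e^{tJ} can be computed block-by-block.

M has Jordan form
J =
  [-1,  1,  0]
  [ 0, -1,  1]
  [ 0,  0, -1]
(up to reordering of blocks).

Per-block formulas:
  For a 3×3 Jordan block J_3(-1): exp(t · J_3(-1)) = e^(-1t)·(I + t·N + (t^2/2)·N^2), where N is the 3×3 nilpotent shift.

After assembling e^{tJ} and conjugating by P, we get:

e^{tM} =
  [t^2*exp(-t)/2 - t*exp(-t) + exp(-t), -t^2*exp(-t)/2 + t*exp(-t), t^2*exp(-t)/2]
  [t^2*exp(-t)/2, -t^2*exp(-t)/2 + exp(-t), t^2*exp(-t)/2 + t*exp(-t)]
  [t*exp(-t), -t*exp(-t), t*exp(-t) + exp(-t)]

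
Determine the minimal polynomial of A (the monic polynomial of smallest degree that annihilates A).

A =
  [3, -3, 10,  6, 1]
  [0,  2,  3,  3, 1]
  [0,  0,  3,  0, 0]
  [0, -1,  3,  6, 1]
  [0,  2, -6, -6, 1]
x^3 - 9*x^2 + 27*x - 27

The characteristic polynomial is χ_A(x) = (x - 3)^5, so the eigenvalues are known. The minimal polynomial is
  m_A(x) = Π_λ (x − λ)^{k_λ}
where k_λ is the size of the *largest* Jordan block for λ (equivalently, the smallest k with (A − λI)^k v = 0 for every generalised eigenvector v of λ).

  λ = 3: largest Jordan block has size 3, contributing (x − 3)^3

So m_A(x) = (x - 3)^3 = x^3 - 9*x^2 + 27*x - 27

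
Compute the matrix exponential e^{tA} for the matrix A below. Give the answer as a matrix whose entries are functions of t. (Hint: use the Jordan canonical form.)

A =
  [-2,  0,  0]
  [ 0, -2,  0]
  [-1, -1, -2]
e^{tA} =
  [exp(-2*t), 0, 0]
  [0, exp(-2*t), 0]
  [-t*exp(-2*t), -t*exp(-2*t), exp(-2*t)]

Strategy: write A = P · J · P⁻¹ where J is a Jordan canonical form, so e^{tA} = P · e^{tJ} · P⁻¹, and e^{tJ} can be computed block-by-block.

A has Jordan form
J =
  [-2,  1,  0]
  [ 0, -2,  0]
  [ 0,  0, -2]
(up to reordering of blocks).

Per-block formulas:
  For a 2×2 Jordan block J_2(-2): exp(t · J_2(-2)) = e^(-2t)·(I + t·N), where N is the 2×2 nilpotent shift.
  For a 1×1 block at λ = -2: exp(t · [-2]) = [e^(-2t)].

After assembling e^{tJ} and conjugating by P, we get:

e^{tA} =
  [exp(-2*t), 0, 0]
  [0, exp(-2*t), 0]
  [-t*exp(-2*t), -t*exp(-2*t), exp(-2*t)]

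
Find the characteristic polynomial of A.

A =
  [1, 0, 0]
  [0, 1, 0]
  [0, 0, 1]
x^3 - 3*x^2 + 3*x - 1

Expanding det(x·I − A) (e.g. by cofactor expansion or by noting that A is similar to its Jordan form J, which has the same characteristic polynomial as A) gives
  χ_A(x) = x^3 - 3*x^2 + 3*x - 1
which factors as (x - 1)^3. The eigenvalues (with algebraic multiplicities) are λ = 1 with multiplicity 3.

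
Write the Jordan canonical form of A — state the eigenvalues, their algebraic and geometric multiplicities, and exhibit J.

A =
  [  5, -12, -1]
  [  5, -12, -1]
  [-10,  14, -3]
J_2(-5) ⊕ J_1(0)

The characteristic polynomial is
  det(x·I − A) = x^3 + 10*x^2 + 25*x = x*(x + 5)^2

Eigenvalues and multiplicities (the geometric multiplicity of λ is n − rank(A − λI), which equals the number of Jordan blocks for λ):
  λ = -5: algebraic multiplicity = 2, geometric multiplicity = 1
  λ = 0: algebraic multiplicity = 1, geometric multiplicity = 1

Determining the block sizes for each eigenvalue:
  λ = -5: one block (gm = 1), so the single block has size am = 2 → block sizes [2]
  λ = 0: one block (gm = 1), so the single block has size am = 1 → block sizes [1]

Assembling the blocks gives a Jordan form
J =
  [-5,  1, 0]
  [ 0, -5, 0]
  [ 0,  0, 0]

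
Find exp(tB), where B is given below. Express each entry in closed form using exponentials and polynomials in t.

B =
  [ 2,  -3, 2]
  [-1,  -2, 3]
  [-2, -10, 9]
e^{tB} =
  [-t*exp(3*t) + exp(3*t), -t^2*exp(3*t) - 3*t*exp(3*t), t^2*exp(3*t)/2 + 2*t*exp(3*t)]
  [-t*exp(3*t), -t^2*exp(3*t) - 5*t*exp(3*t) + exp(3*t), t^2*exp(3*t)/2 + 3*t*exp(3*t)]
  [-2*t*exp(3*t), -2*t^2*exp(3*t) - 10*t*exp(3*t), t^2*exp(3*t) + 6*t*exp(3*t) + exp(3*t)]

Strategy: write B = P · J · P⁻¹ where J is a Jordan canonical form, so e^{tB} = P · e^{tJ} · P⁻¹, and e^{tJ} can be computed block-by-block.

B has Jordan form
J =
  [3, 1, 0]
  [0, 3, 1]
  [0, 0, 3]
(up to reordering of blocks).

Per-block formulas:
  For a 3×3 Jordan block J_3(3): exp(t · J_3(3)) = e^(3t)·(I + t·N + (t^2/2)·N^2), where N is the 3×3 nilpotent shift.

After assembling e^{tJ} and conjugating by P, we get:

e^{tB} =
  [-t*exp(3*t) + exp(3*t), -t^2*exp(3*t) - 3*t*exp(3*t), t^2*exp(3*t)/2 + 2*t*exp(3*t)]
  [-t*exp(3*t), -t^2*exp(3*t) - 5*t*exp(3*t) + exp(3*t), t^2*exp(3*t)/2 + 3*t*exp(3*t)]
  [-2*t*exp(3*t), -2*t^2*exp(3*t) - 10*t*exp(3*t), t^2*exp(3*t) + 6*t*exp(3*t) + exp(3*t)]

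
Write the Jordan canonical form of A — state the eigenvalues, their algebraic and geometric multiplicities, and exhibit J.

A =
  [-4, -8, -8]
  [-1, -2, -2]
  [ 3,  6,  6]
J_2(0) ⊕ J_1(0)

The characteristic polynomial is
  det(x·I − A) = x^3

Eigenvalues and multiplicities (the geometric multiplicity of λ is n − rank(A − λI), which equals the number of Jordan blocks for λ):
  λ = 0: algebraic multiplicity = 3, geometric multiplicity = 2

Determining the block sizes for each eigenvalue:
  λ = 0: 2 blocks summing to 3 forces exactly one block of size 2 and the rest size 1 → block sizes [2, 1]

Assembling the blocks gives a Jordan form
J =
  [0, 1, 0]
  [0, 0, 0]
  [0, 0, 0]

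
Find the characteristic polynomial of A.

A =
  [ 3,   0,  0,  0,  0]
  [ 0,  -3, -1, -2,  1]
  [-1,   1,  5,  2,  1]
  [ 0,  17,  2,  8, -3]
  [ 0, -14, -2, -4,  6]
x^5 - 19*x^4 + 144*x^3 - 544*x^2 + 1024*x - 768

Expanding det(x·I − A) (e.g. by cofactor expansion or by noting that A is similar to its Jordan form J, which has the same characteristic polynomial as A) gives
  χ_A(x) = x^5 - 19*x^4 + 144*x^3 - 544*x^2 + 1024*x - 768
which factors as (x - 4)^4*(x - 3). The eigenvalues (with algebraic multiplicities) are λ = 3 with multiplicity 1, λ = 4 with multiplicity 4.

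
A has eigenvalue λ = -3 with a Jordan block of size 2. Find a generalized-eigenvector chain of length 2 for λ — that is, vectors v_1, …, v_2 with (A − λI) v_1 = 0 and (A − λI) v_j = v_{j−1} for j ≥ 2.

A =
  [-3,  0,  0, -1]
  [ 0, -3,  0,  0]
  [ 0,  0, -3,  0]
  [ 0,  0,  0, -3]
A Jordan chain for λ = -3 of length 2:
v_1 = (-1, 0, 0, 0)ᵀ
v_2 = (0, 0, 0, 1)ᵀ

Let N = A − (-3)·I. We want v_2 with N^2 v_2 = 0 but N^1 v_2 ≠ 0; then v_{j-1} := N · v_j for j = 2, …, 2.

Pick v_2 = (0, 0, 0, 1)ᵀ.
Then v_1 = N · v_2 = (-1, 0, 0, 0)ᵀ.

Sanity check: (A − (-3)·I) v_1 = (0, 0, 0, 0)ᵀ = 0. ✓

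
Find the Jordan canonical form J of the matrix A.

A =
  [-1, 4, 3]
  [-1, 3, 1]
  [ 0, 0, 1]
J_3(1)

The characteristic polynomial is
  det(x·I − A) = x^3 - 3*x^2 + 3*x - 1 = (x - 1)^3

Eigenvalues and multiplicities (the geometric multiplicity of λ is n − rank(A − λI), which equals the number of Jordan blocks for λ):
  λ = 1: algebraic multiplicity = 3, geometric multiplicity = 1

Determining the block sizes for each eigenvalue:
  λ = 1: one block (gm = 1), so the single block has size am = 3 → block sizes [3]

Assembling the blocks gives a Jordan form
J =
  [1, 1, 0]
  [0, 1, 1]
  [0, 0, 1]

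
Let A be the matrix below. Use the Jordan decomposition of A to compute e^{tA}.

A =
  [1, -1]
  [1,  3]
e^{tA} =
  [-t*exp(2*t) + exp(2*t), -t*exp(2*t)]
  [t*exp(2*t), t*exp(2*t) + exp(2*t)]

Strategy: write A = P · J · P⁻¹ where J is a Jordan canonical form, so e^{tA} = P · e^{tJ} · P⁻¹, and e^{tJ} can be computed block-by-block.

A has Jordan form
J =
  [2, 1]
  [0, 2]
(up to reordering of blocks).

Per-block formulas:
  For a 2×2 Jordan block J_2(2): exp(t · J_2(2)) = e^(2t)·(I + t·N), where N is the 2×2 nilpotent shift.

After assembling e^{tJ} and conjugating by P, we get:

e^{tA} =
  [-t*exp(2*t) + exp(2*t), -t*exp(2*t)]
  [t*exp(2*t), t*exp(2*t) + exp(2*t)]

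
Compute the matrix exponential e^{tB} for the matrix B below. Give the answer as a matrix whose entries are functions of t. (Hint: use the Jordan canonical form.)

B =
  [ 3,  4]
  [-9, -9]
e^{tB} =
  [6*t*exp(-3*t) + exp(-3*t), 4*t*exp(-3*t)]
  [-9*t*exp(-3*t), -6*t*exp(-3*t) + exp(-3*t)]

Strategy: write B = P · J · P⁻¹ where J is a Jordan canonical form, so e^{tB} = P · e^{tJ} · P⁻¹, and e^{tJ} can be computed block-by-block.

B has Jordan form
J =
  [-3,  1]
  [ 0, -3]
(up to reordering of blocks).

Per-block formulas:
  For a 2×2 Jordan block J_2(-3): exp(t · J_2(-3)) = e^(-3t)·(I + t·N), where N is the 2×2 nilpotent shift.

After assembling e^{tJ} and conjugating by P, we get:

e^{tB} =
  [6*t*exp(-3*t) + exp(-3*t), 4*t*exp(-3*t)]
  [-9*t*exp(-3*t), -6*t*exp(-3*t) + exp(-3*t)]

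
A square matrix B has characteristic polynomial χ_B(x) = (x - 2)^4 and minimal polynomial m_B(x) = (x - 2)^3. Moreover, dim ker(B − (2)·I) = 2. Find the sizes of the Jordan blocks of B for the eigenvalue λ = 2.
Block sizes for λ = 2: [3, 1]

Step 1 — from the characteristic polynomial, algebraic multiplicity of λ = 2 is 4. From dim ker(B − (2)·I) = 2, there are exactly 2 Jordan blocks for λ = 2.
Step 2 — from the minimal polynomial, the factor (x − 2)^3 tells us the largest block for λ = 2 has size 3.
Step 3 — with total size 4, 2 blocks, and largest block 3, the block sizes (in nonincreasing order) are [3, 1].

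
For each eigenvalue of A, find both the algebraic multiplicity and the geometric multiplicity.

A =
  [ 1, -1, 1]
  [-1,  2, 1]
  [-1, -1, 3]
λ = 2: alg = 3, geom = 1

Step 1 — factor the characteristic polynomial to read off the algebraic multiplicities:
  χ_A(x) = (x - 2)^3

Step 2 — compute geometric multiplicities via the rank-nullity identity g(λ) = n − rank(A − λI):
  rank(A − (2)·I) = 2, so dim ker(A − (2)·I) = n − 2 = 1

Summary:
  λ = 2: algebraic multiplicity = 3, geometric multiplicity = 1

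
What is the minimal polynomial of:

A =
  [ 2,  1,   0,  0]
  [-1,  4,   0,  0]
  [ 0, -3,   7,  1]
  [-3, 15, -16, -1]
x^2 - 6*x + 9

The characteristic polynomial is χ_A(x) = (x - 3)^4, so the eigenvalues are known. The minimal polynomial is
  m_A(x) = Π_λ (x − λ)^{k_λ}
where k_λ is the size of the *largest* Jordan block for λ (equivalently, the smallest k with (A − λI)^k v = 0 for every generalised eigenvector v of λ).

  λ = 3: largest Jordan block has size 2, contributing (x − 3)^2

So m_A(x) = (x - 3)^2 = x^2 - 6*x + 9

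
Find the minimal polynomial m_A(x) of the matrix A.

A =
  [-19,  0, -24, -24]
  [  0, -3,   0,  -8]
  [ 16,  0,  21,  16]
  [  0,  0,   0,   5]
x^2 - 2*x - 15

The characteristic polynomial is χ_A(x) = (x - 5)^2*(x + 3)^2, so the eigenvalues are known. The minimal polynomial is
  m_A(x) = Π_λ (x − λ)^{k_λ}
where k_λ is the size of the *largest* Jordan block for λ (equivalently, the smallest k with (A − λI)^k v = 0 for every generalised eigenvector v of λ).

  λ = -3: largest Jordan block has size 1, contributing (x + 3)
  λ = 5: largest Jordan block has size 1, contributing (x − 5)

So m_A(x) = (x - 5)*(x + 3) = x^2 - 2*x - 15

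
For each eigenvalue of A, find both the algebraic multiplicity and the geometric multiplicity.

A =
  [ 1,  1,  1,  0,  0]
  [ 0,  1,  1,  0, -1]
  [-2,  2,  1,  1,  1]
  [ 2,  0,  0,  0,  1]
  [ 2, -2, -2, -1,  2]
λ = 1: alg = 5, geom = 2

Step 1 — factor the characteristic polynomial to read off the algebraic multiplicities:
  χ_A(x) = (x - 1)^5

Step 2 — compute geometric multiplicities via the rank-nullity identity g(λ) = n − rank(A − λI):
  rank(A − (1)·I) = 3, so dim ker(A − (1)·I) = n − 3 = 2

Summary:
  λ = 1: algebraic multiplicity = 5, geometric multiplicity = 2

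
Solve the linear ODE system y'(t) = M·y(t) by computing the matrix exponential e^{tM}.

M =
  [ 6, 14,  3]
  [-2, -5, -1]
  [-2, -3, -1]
e^{tM} =
  [t^2 + 6*t + 1, 5*t^2/2 + 14*t, t^2/2 + 3*t]
  [-2*t, 1 - 5*t, -t]
  [-2*t^2 - 2*t, -5*t^2 - 3*t, -t^2 - t + 1]

Strategy: write M = P · J · P⁻¹ where J is a Jordan canonical form, so e^{tM} = P · e^{tJ} · P⁻¹, and e^{tJ} can be computed block-by-block.

M has Jordan form
J =
  [0, 1, 0]
  [0, 0, 1]
  [0, 0, 0]
(up to reordering of blocks).

Per-block formulas:
  For a 3×3 Jordan block J_3(0): exp(t · J_3(0)) = e^(0t)·(I + t·N + (t^2/2)·N^2), where N is the 3×3 nilpotent shift.

After assembling e^{tJ} and conjugating by P, we get:

e^{tM} =
  [t^2 + 6*t + 1, 5*t^2/2 + 14*t, t^2/2 + 3*t]
  [-2*t, 1 - 5*t, -t]
  [-2*t^2 - 2*t, -5*t^2 - 3*t, -t^2 - t + 1]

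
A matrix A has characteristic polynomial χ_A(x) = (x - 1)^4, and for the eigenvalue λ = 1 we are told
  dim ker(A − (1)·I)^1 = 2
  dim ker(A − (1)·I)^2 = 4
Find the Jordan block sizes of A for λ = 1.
Block sizes for λ = 1: [2, 2]

From the dimensions of kernels of powers, the number of Jordan blocks of size at least j is d_j − d_{j−1} where d_j = dim ker(N^j) (with d_0 = 0). Computing the differences gives [2, 2].
The number of blocks of size exactly k is (#blocks of size ≥ k) − (#blocks of size ≥ k + 1), so the partition is: 2 block(s) of size 2.
In nonincreasing order the block sizes are [2, 2].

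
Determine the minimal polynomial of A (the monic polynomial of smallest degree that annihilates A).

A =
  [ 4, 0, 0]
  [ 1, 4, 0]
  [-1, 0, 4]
x^2 - 8*x + 16

The characteristic polynomial is χ_A(x) = (x - 4)^3, so the eigenvalues are known. The minimal polynomial is
  m_A(x) = Π_λ (x − λ)^{k_λ}
where k_λ is the size of the *largest* Jordan block for λ (equivalently, the smallest k with (A − λI)^k v = 0 for every generalised eigenvector v of λ).

  λ = 4: largest Jordan block has size 2, contributing (x − 4)^2

So m_A(x) = (x - 4)^2 = x^2 - 8*x + 16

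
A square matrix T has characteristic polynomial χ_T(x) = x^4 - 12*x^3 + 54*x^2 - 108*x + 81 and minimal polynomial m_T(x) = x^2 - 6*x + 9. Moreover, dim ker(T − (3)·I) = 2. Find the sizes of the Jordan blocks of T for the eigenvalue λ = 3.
Block sizes for λ = 3: [2, 2]

Step 1 — from the characteristic polynomial, algebraic multiplicity of λ = 3 is 4. From dim ker(T − (3)·I) = 2, there are exactly 2 Jordan blocks for λ = 3.
Step 2 — from the minimal polynomial, the factor (x − 3)^2 tells us the largest block for λ = 3 has size 2.
Step 3 — with total size 4, 2 blocks, and largest block 2, the block sizes (in nonincreasing order) are [2, 2].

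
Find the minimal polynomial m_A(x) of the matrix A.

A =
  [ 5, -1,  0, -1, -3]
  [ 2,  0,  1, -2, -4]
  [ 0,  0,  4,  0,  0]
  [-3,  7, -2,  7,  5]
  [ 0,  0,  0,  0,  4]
x^3 - 12*x^2 + 48*x - 64

The characteristic polynomial is χ_A(x) = (x - 4)^5, so the eigenvalues are known. The minimal polynomial is
  m_A(x) = Π_λ (x − λ)^{k_λ}
where k_λ is the size of the *largest* Jordan block for λ (equivalently, the smallest k with (A − λI)^k v = 0 for every generalised eigenvector v of λ).

  λ = 4: largest Jordan block has size 3, contributing (x − 4)^3

So m_A(x) = (x - 4)^3 = x^3 - 12*x^2 + 48*x - 64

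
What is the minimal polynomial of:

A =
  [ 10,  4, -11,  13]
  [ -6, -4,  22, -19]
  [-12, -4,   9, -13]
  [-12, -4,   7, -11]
x^4 - 4*x^3 + 16*x - 16

The characteristic polynomial is χ_A(x) = (x - 2)^3*(x + 2), so the eigenvalues are known. The minimal polynomial is
  m_A(x) = Π_λ (x − λ)^{k_λ}
where k_λ is the size of the *largest* Jordan block for λ (equivalently, the smallest k with (A − λI)^k v = 0 for every generalised eigenvector v of λ).

  λ = -2: largest Jordan block has size 1, contributing (x + 2)
  λ = 2: largest Jordan block has size 3, contributing (x − 2)^3

So m_A(x) = (x - 2)^3*(x + 2) = x^4 - 4*x^3 + 16*x - 16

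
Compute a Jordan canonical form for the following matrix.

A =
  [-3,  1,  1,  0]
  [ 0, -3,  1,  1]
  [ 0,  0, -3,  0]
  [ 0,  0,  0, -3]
J_3(-3) ⊕ J_1(-3)

The characteristic polynomial is
  det(x·I − A) = x^4 + 12*x^3 + 54*x^2 + 108*x + 81 = (x + 3)^4

Eigenvalues and multiplicities (the geometric multiplicity of λ is n − rank(A − λI), which equals the number of Jordan blocks for λ):
  λ = -3: algebraic multiplicity = 4, geometric multiplicity = 2

Determining the block sizes for each eigenvalue:
  λ = -3: with am = 4 and gm = 2, the partition is not yet determined (e.g. several partitions of 4 into 2 parts exist). Let N = A − (-3)·I. Computing rank(N^1) = 2, rank(N^2) = 1, rank(N^3) = 0; the number of blocks of size ≥ j is rank(N^{j−1}) − rank(N^j), giving [2, 1, 1]. So we have 1 block(s) of size 3, 1 block(s) of size 1 → block sizes [3, 1]

Assembling the blocks gives a Jordan form
J =
  [-3,  1,  0,  0]
  [ 0, -3,  1,  0]
  [ 0,  0, -3,  0]
  [ 0,  0,  0, -3]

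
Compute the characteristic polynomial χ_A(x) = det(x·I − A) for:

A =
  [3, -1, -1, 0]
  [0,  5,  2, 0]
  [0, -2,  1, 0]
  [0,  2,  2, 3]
x^4 - 12*x^3 + 54*x^2 - 108*x + 81

Expanding det(x·I − A) (e.g. by cofactor expansion or by noting that A is similar to its Jordan form J, which has the same characteristic polynomial as A) gives
  χ_A(x) = x^4 - 12*x^3 + 54*x^2 - 108*x + 81
which factors as (x - 3)^4. The eigenvalues (with algebraic multiplicities) are λ = 3 with multiplicity 4.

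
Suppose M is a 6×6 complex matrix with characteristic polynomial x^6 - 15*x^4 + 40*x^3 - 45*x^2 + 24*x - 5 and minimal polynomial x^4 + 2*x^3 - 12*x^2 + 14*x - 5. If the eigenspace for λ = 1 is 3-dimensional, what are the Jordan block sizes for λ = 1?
Block sizes for λ = 1: [3, 1, 1]

Step 1 — from the characteristic polynomial, algebraic multiplicity of λ = 1 is 5. From dim ker(M − (1)·I) = 3, there are exactly 3 Jordan blocks for λ = 1.
Step 2 — from the minimal polynomial, the factor (x − 1)^3 tells us the largest block for λ = 1 has size 3.
Step 3 — with total size 5, 3 blocks, and largest block 3, the block sizes (in nonincreasing order) are [3, 1, 1].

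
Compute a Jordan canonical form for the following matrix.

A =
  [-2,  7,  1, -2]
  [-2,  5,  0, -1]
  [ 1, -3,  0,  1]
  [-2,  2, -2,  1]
J_2(1) ⊕ J_2(1)

The characteristic polynomial is
  det(x·I − A) = x^4 - 4*x^3 + 6*x^2 - 4*x + 1 = (x - 1)^4

Eigenvalues and multiplicities (the geometric multiplicity of λ is n − rank(A − λI), which equals the number of Jordan blocks for λ):
  λ = 1: algebraic multiplicity = 4, geometric multiplicity = 2

Determining the block sizes for each eigenvalue:
  λ = 1: with am = 4 and gm = 2, the partition is not yet determined (e.g. several partitions of 4 into 2 parts exist). Let N = A − (1)·I. Computing rank(N^1) = 2, rank(N^2) = 0; the number of blocks of size ≥ j is rank(N^{j−1}) − rank(N^j), giving [2, 2]. So we have 2 block(s) of size 2 → block sizes [2, 2]

Assembling the blocks gives a Jordan form
J =
  [1, 1, 0, 0]
  [0, 1, 0, 0]
  [0, 0, 1, 1]
  [0, 0, 0, 1]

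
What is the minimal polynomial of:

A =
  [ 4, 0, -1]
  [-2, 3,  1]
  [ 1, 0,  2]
x^3 - 9*x^2 + 27*x - 27

The characteristic polynomial is χ_A(x) = (x - 3)^3, so the eigenvalues are known. The minimal polynomial is
  m_A(x) = Π_λ (x − λ)^{k_λ}
where k_λ is the size of the *largest* Jordan block for λ (equivalently, the smallest k with (A − λI)^k v = 0 for every generalised eigenvector v of λ).

  λ = 3: largest Jordan block has size 3, contributing (x − 3)^3

So m_A(x) = (x - 3)^3 = x^3 - 9*x^2 + 27*x - 27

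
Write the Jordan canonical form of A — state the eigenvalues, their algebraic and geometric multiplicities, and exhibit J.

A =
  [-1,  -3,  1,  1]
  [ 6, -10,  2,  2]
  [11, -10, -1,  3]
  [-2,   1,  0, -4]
J_2(-4) ⊕ J_2(-4)

The characteristic polynomial is
  det(x·I − A) = x^4 + 16*x^3 + 96*x^2 + 256*x + 256 = (x + 4)^4

Eigenvalues and multiplicities (the geometric multiplicity of λ is n − rank(A − λI), which equals the number of Jordan blocks for λ):
  λ = -4: algebraic multiplicity = 4, geometric multiplicity = 2

Determining the block sizes for each eigenvalue:
  λ = -4: with am = 4 and gm = 2, the partition is not yet determined (e.g. several partitions of 4 into 2 parts exist). Let N = A − (-4)·I. Computing rank(N^1) = 2, rank(N^2) = 0; the number of blocks of size ≥ j is rank(N^{j−1}) − rank(N^j), giving [2, 2]. So we have 2 block(s) of size 2 → block sizes [2, 2]

Assembling the blocks gives a Jordan form
J =
  [-4,  1,  0,  0]
  [ 0, -4,  0,  0]
  [ 0,  0, -4,  1]
  [ 0,  0,  0, -4]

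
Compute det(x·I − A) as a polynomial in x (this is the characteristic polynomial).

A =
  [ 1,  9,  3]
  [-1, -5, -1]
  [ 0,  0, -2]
x^3 + 6*x^2 + 12*x + 8

Expanding det(x·I − A) (e.g. by cofactor expansion or by noting that A is similar to its Jordan form J, which has the same characteristic polynomial as A) gives
  χ_A(x) = x^3 + 6*x^2 + 12*x + 8
which factors as (x + 2)^3. The eigenvalues (with algebraic multiplicities) are λ = -2 with multiplicity 3.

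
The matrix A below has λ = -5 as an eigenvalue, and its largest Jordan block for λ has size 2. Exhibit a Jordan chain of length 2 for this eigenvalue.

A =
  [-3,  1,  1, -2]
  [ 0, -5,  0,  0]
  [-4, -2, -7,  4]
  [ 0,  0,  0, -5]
A Jordan chain for λ = -5 of length 2:
v_1 = (2, 0, -4, 0)ᵀ
v_2 = (1, 0, 0, 0)ᵀ

Let N = A − (-5)·I. We want v_2 with N^2 v_2 = 0 but N^1 v_2 ≠ 0; then v_{j-1} := N · v_j for j = 2, …, 2.

Pick v_2 = (1, 0, 0, 0)ᵀ.
Then v_1 = N · v_2 = (2, 0, -4, 0)ᵀ.

Sanity check: (A − (-5)·I) v_1 = (0, 0, 0, 0)ᵀ = 0. ✓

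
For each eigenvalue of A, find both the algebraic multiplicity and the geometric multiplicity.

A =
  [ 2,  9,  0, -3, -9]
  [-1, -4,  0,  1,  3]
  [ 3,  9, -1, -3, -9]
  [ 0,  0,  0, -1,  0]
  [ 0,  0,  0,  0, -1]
λ = -1: alg = 5, geom = 4

Step 1 — factor the characteristic polynomial to read off the algebraic multiplicities:
  χ_A(x) = (x + 1)^5

Step 2 — compute geometric multiplicities via the rank-nullity identity g(λ) = n − rank(A − λI):
  rank(A − (-1)·I) = 1, so dim ker(A − (-1)·I) = n − 1 = 4

Summary:
  λ = -1: algebraic multiplicity = 5, geometric multiplicity = 4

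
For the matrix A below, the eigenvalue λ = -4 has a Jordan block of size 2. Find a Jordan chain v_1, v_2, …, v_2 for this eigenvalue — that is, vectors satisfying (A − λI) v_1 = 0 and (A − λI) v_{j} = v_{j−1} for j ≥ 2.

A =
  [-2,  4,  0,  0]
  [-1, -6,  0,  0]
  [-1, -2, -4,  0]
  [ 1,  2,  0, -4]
A Jordan chain for λ = -4 of length 2:
v_1 = (2, -1, -1, 1)ᵀ
v_2 = (1, 0, 0, 0)ᵀ

Let N = A − (-4)·I. We want v_2 with N^2 v_2 = 0 but N^1 v_2 ≠ 0; then v_{j-1} := N · v_j for j = 2, …, 2.

Pick v_2 = (1, 0, 0, 0)ᵀ.
Then v_1 = N · v_2 = (2, -1, -1, 1)ᵀ.

Sanity check: (A − (-4)·I) v_1 = (0, 0, 0, 0)ᵀ = 0. ✓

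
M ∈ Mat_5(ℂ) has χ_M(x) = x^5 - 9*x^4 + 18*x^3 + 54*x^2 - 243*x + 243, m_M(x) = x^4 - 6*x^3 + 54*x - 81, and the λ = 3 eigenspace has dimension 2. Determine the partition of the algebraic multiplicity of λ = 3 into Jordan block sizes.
Block sizes for λ = 3: [3, 1]

Step 1 — from the characteristic polynomial, algebraic multiplicity of λ = 3 is 4. From dim ker(M − (3)·I) = 2, there are exactly 2 Jordan blocks for λ = 3.
Step 2 — from the minimal polynomial, the factor (x − 3)^3 tells us the largest block for λ = 3 has size 3.
Step 3 — with total size 4, 2 blocks, and largest block 3, the block sizes (in nonincreasing order) are [3, 1].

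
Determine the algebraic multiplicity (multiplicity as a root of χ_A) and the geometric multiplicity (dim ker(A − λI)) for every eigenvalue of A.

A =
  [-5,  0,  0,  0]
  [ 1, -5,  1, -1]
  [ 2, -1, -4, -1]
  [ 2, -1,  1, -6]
λ = -5: alg = 4, geom = 2

Step 1 — factor the characteristic polynomial to read off the algebraic multiplicities:
  χ_A(x) = (x + 5)^4

Step 2 — compute geometric multiplicities via the rank-nullity identity g(λ) = n − rank(A − λI):
  rank(A − (-5)·I) = 2, so dim ker(A − (-5)·I) = n − 2 = 2

Summary:
  λ = -5: algebraic multiplicity = 4, geometric multiplicity = 2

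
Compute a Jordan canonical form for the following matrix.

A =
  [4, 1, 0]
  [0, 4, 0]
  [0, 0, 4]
J_2(4) ⊕ J_1(4)

The characteristic polynomial is
  det(x·I − A) = x^3 - 12*x^2 + 48*x - 64 = (x - 4)^3

Eigenvalues and multiplicities (the geometric multiplicity of λ is n − rank(A − λI), which equals the number of Jordan blocks for λ):
  λ = 4: algebraic multiplicity = 3, geometric multiplicity = 2

Determining the block sizes for each eigenvalue:
  λ = 4: 2 blocks summing to 3 forces exactly one block of size 2 and the rest size 1 → block sizes [2, 1]

Assembling the blocks gives a Jordan form
J =
  [4, 1, 0]
  [0, 4, 0]
  [0, 0, 4]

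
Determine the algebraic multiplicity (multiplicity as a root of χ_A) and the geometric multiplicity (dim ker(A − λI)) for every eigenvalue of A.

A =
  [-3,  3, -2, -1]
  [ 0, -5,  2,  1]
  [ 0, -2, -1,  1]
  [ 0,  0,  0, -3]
λ = -3: alg = 4, geom = 2

Step 1 — factor the characteristic polynomial to read off the algebraic multiplicities:
  χ_A(x) = (x + 3)^4

Step 2 — compute geometric multiplicities via the rank-nullity identity g(λ) = n − rank(A − λI):
  rank(A − (-3)·I) = 2, so dim ker(A − (-3)·I) = n − 2 = 2

Summary:
  λ = -3: algebraic multiplicity = 4, geometric multiplicity = 2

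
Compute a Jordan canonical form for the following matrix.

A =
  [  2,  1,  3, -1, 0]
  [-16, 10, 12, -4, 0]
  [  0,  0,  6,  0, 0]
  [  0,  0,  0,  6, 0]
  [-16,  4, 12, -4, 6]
J_2(6) ⊕ J_1(6) ⊕ J_1(6) ⊕ J_1(6)

The characteristic polynomial is
  det(x·I − A) = x^5 - 30*x^4 + 360*x^3 - 2160*x^2 + 6480*x - 7776 = (x - 6)^5

Eigenvalues and multiplicities (the geometric multiplicity of λ is n − rank(A − λI), which equals the number of Jordan blocks for λ):
  λ = 6: algebraic multiplicity = 5, geometric multiplicity = 4

Determining the block sizes for each eigenvalue:
  λ = 6: 4 blocks summing to 5 forces exactly one block of size 2 and the rest size 1 → block sizes [2, 1, 1, 1]

Assembling the blocks gives a Jordan form
J =
  [6, 1, 0, 0, 0]
  [0, 6, 0, 0, 0]
  [0, 0, 6, 0, 0]
  [0, 0, 0, 6, 0]
  [0, 0, 0, 0, 6]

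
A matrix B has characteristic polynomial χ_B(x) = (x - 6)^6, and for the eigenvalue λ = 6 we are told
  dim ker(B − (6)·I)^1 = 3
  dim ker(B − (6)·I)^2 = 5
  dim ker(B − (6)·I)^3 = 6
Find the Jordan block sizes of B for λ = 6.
Block sizes for λ = 6: [3, 2, 1]

From the dimensions of kernels of powers, the number of Jordan blocks of size at least j is d_j − d_{j−1} where d_j = dim ker(N^j) (with d_0 = 0). Computing the differences gives [3, 2, 1].
The number of blocks of size exactly k is (#blocks of size ≥ k) − (#blocks of size ≥ k + 1), so the partition is: 1 block(s) of size 1, 1 block(s) of size 2, 1 block(s) of size 3.
In nonincreasing order the block sizes are [3, 2, 1].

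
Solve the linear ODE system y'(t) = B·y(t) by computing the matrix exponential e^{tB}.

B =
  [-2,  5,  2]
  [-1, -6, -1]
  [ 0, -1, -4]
e^{tB} =
  [-t^2*exp(-4*t)/2 + 2*t*exp(-4*t) + exp(-4*t), -t^2*exp(-4*t) + 5*t*exp(-4*t), -t^2*exp(-4*t)/2 + 2*t*exp(-4*t)]
  [-t*exp(-4*t), -2*t*exp(-4*t) + exp(-4*t), -t*exp(-4*t)]
  [t^2*exp(-4*t)/2, t^2*exp(-4*t) - t*exp(-4*t), t^2*exp(-4*t)/2 + exp(-4*t)]

Strategy: write B = P · J · P⁻¹ where J is a Jordan canonical form, so e^{tB} = P · e^{tJ} · P⁻¹, and e^{tJ} can be computed block-by-block.

B has Jordan form
J =
  [-4,  1,  0]
  [ 0, -4,  1]
  [ 0,  0, -4]
(up to reordering of blocks).

Per-block formulas:
  For a 3×3 Jordan block J_3(-4): exp(t · J_3(-4)) = e^(-4t)·(I + t·N + (t^2/2)·N^2), where N is the 3×3 nilpotent shift.

After assembling e^{tJ} and conjugating by P, we get:

e^{tB} =
  [-t^2*exp(-4*t)/2 + 2*t*exp(-4*t) + exp(-4*t), -t^2*exp(-4*t) + 5*t*exp(-4*t), -t^2*exp(-4*t)/2 + 2*t*exp(-4*t)]
  [-t*exp(-4*t), -2*t*exp(-4*t) + exp(-4*t), -t*exp(-4*t)]
  [t^2*exp(-4*t)/2, t^2*exp(-4*t) - t*exp(-4*t), t^2*exp(-4*t)/2 + exp(-4*t)]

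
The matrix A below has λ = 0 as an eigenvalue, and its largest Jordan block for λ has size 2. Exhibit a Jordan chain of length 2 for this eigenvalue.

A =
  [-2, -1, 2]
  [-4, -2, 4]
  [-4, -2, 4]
A Jordan chain for λ = 0 of length 2:
v_1 = (-2, -4, -4)ᵀ
v_2 = (1, 0, 0)ᵀ

Let N = A − (0)·I. We want v_2 with N^2 v_2 = 0 but N^1 v_2 ≠ 0; then v_{j-1} := N · v_j for j = 2, …, 2.

Pick v_2 = (1, 0, 0)ᵀ.
Then v_1 = N · v_2 = (-2, -4, -4)ᵀ.

Sanity check: (A − (0)·I) v_1 = (0, 0, 0)ᵀ = 0. ✓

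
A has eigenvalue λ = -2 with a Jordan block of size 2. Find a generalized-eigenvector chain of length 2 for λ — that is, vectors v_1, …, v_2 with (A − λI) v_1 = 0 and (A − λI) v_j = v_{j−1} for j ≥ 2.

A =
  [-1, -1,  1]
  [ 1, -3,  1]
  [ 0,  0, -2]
A Jordan chain for λ = -2 of length 2:
v_1 = (1, 1, 0)ᵀ
v_2 = (1, 0, 0)ᵀ

Let N = A − (-2)·I. We want v_2 with N^2 v_2 = 0 but N^1 v_2 ≠ 0; then v_{j-1} := N · v_j for j = 2, …, 2.

Pick v_2 = (1, 0, 0)ᵀ.
Then v_1 = N · v_2 = (1, 1, 0)ᵀ.

Sanity check: (A − (-2)·I) v_1 = (0, 0, 0)ᵀ = 0. ✓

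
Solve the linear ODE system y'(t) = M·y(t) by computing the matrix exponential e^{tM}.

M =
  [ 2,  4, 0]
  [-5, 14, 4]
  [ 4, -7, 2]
e^{tM} =
  [-2*t^2*exp(6*t) - 4*t*exp(6*t) + exp(6*t), 8*t^2*exp(6*t) + 4*t*exp(6*t), 8*t^2*exp(6*t)]
  [-2*t^2*exp(6*t) - 5*t*exp(6*t), 8*t^2*exp(6*t) + 8*t*exp(6*t) + exp(6*t), 8*t^2*exp(6*t) + 4*t*exp(6*t)]
  [3*t^2*exp(6*t)/2 + 4*t*exp(6*t), -6*t^2*exp(6*t) - 7*t*exp(6*t), -6*t^2*exp(6*t) - 4*t*exp(6*t) + exp(6*t)]

Strategy: write M = P · J · P⁻¹ where J is a Jordan canonical form, so e^{tM} = P · e^{tJ} · P⁻¹, and e^{tJ} can be computed block-by-block.

M has Jordan form
J =
  [6, 1, 0]
  [0, 6, 1]
  [0, 0, 6]
(up to reordering of blocks).

Per-block formulas:
  For a 3×3 Jordan block J_3(6): exp(t · J_3(6)) = e^(6t)·(I + t·N + (t^2/2)·N^2), where N is the 3×3 nilpotent shift.

After assembling e^{tJ} and conjugating by P, we get:

e^{tM} =
  [-2*t^2*exp(6*t) - 4*t*exp(6*t) + exp(6*t), 8*t^2*exp(6*t) + 4*t*exp(6*t), 8*t^2*exp(6*t)]
  [-2*t^2*exp(6*t) - 5*t*exp(6*t), 8*t^2*exp(6*t) + 8*t*exp(6*t) + exp(6*t), 8*t^2*exp(6*t) + 4*t*exp(6*t)]
  [3*t^2*exp(6*t)/2 + 4*t*exp(6*t), -6*t^2*exp(6*t) - 7*t*exp(6*t), -6*t^2*exp(6*t) - 4*t*exp(6*t) + exp(6*t)]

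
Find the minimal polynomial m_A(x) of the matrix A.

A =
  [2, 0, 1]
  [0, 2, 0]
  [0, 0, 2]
x^2 - 4*x + 4

The characteristic polynomial is χ_A(x) = (x - 2)^3, so the eigenvalues are known. The minimal polynomial is
  m_A(x) = Π_λ (x − λ)^{k_λ}
where k_λ is the size of the *largest* Jordan block for λ (equivalently, the smallest k with (A − λI)^k v = 0 for every generalised eigenvector v of λ).

  λ = 2: largest Jordan block has size 2, contributing (x − 2)^2

So m_A(x) = (x - 2)^2 = x^2 - 4*x + 4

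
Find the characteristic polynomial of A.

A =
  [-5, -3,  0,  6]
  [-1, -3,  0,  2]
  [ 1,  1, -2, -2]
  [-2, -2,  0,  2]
x^4 + 8*x^3 + 24*x^2 + 32*x + 16

Expanding det(x·I − A) (e.g. by cofactor expansion or by noting that A is similar to its Jordan form J, which has the same characteristic polynomial as A) gives
  χ_A(x) = x^4 + 8*x^3 + 24*x^2 + 32*x + 16
which factors as (x + 2)^4. The eigenvalues (with algebraic multiplicities) are λ = -2 with multiplicity 4.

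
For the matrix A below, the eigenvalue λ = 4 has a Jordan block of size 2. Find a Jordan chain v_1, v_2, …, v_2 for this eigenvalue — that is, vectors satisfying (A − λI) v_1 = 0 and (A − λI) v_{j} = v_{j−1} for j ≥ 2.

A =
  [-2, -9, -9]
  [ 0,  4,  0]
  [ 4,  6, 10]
A Jordan chain for λ = 4 of length 2:
v_1 = (-6, 0, 4)ᵀ
v_2 = (1, 0, 0)ᵀ

Let N = A − (4)·I. We want v_2 with N^2 v_2 = 0 but N^1 v_2 ≠ 0; then v_{j-1} := N · v_j for j = 2, …, 2.

Pick v_2 = (1, 0, 0)ᵀ.
Then v_1 = N · v_2 = (-6, 0, 4)ᵀ.

Sanity check: (A − (4)·I) v_1 = (0, 0, 0)ᵀ = 0. ✓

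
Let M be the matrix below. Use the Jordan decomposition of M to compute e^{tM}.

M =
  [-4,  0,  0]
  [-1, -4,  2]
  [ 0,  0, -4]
e^{tM} =
  [exp(-4*t), 0, 0]
  [-t*exp(-4*t), exp(-4*t), 2*t*exp(-4*t)]
  [0, 0, exp(-4*t)]

Strategy: write M = P · J · P⁻¹ where J is a Jordan canonical form, so e^{tM} = P · e^{tJ} · P⁻¹, and e^{tJ} can be computed block-by-block.

M has Jordan form
J =
  [-4,  1,  0]
  [ 0, -4,  0]
  [ 0,  0, -4]
(up to reordering of blocks).

Per-block formulas:
  For a 1×1 block at λ = -4: exp(t · [-4]) = [e^(-4t)].
  For a 2×2 Jordan block J_2(-4): exp(t · J_2(-4)) = e^(-4t)·(I + t·N), where N is the 2×2 nilpotent shift.

After assembling e^{tJ} and conjugating by P, we get:

e^{tM} =
  [exp(-4*t), 0, 0]
  [-t*exp(-4*t), exp(-4*t), 2*t*exp(-4*t)]
  [0, 0, exp(-4*t)]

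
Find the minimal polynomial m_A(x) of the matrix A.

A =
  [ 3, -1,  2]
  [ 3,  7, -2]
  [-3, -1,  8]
x^2 - 12*x + 36

The characteristic polynomial is χ_A(x) = (x - 6)^3, so the eigenvalues are known. The minimal polynomial is
  m_A(x) = Π_λ (x − λ)^{k_λ}
where k_λ is the size of the *largest* Jordan block for λ (equivalently, the smallest k with (A − λI)^k v = 0 for every generalised eigenvector v of λ).

  λ = 6: largest Jordan block has size 2, contributing (x − 6)^2

So m_A(x) = (x - 6)^2 = x^2 - 12*x + 36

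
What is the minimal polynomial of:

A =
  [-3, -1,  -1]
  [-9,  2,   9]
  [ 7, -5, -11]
x^3 + 12*x^2 + 48*x + 64

The characteristic polynomial is χ_A(x) = (x + 4)^3, so the eigenvalues are known. The minimal polynomial is
  m_A(x) = Π_λ (x − λ)^{k_λ}
where k_λ is the size of the *largest* Jordan block for λ (equivalently, the smallest k with (A − λI)^k v = 0 for every generalised eigenvector v of λ).

  λ = -4: largest Jordan block has size 3, contributing (x + 4)^3

So m_A(x) = (x + 4)^3 = x^3 + 12*x^2 + 48*x + 64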